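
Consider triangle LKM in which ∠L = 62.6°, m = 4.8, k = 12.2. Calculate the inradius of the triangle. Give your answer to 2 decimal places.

By the law of cosines, l² = k² + m² − 2·k·m·cos L = 117.98, so l ≈ 10.862.
Area = ½·k·m·sin L ≈ 25.995.
Semiperimeter s = (10.862+12.2+4.8)/2 = 13.931.
Inradius = area/s = 25.995/13.931 ≈ 1.866.

1.87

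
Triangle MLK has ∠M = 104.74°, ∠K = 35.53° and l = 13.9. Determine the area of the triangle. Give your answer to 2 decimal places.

84.94

The third angle is ∠L = 180° − ∠K − ∠M = 39.73°.
Law of sines: m = l·sin M/sin L ≈ 21.031.
Law of sines: k = l·sin K/sin L ≈ 12.638.
Area = ½·l·m·sin K ≈ 84.942.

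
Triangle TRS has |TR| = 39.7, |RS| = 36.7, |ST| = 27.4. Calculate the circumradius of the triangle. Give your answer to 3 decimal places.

By the law of cosines, cos T = (|ST|² + |TR|² − |RS|²) / (2·|ST|·|TR|) ≈ 0.45044, so ∠T ≈ 63.23°.
Circumradius = |RS|/(2 sin T) ≈ 20.553.

20.553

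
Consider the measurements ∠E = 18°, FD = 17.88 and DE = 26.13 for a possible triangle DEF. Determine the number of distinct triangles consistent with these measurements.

2

DE·sin E = 26.13·sin(18°) ≈ 8.075.
Since DE sin E < FD < DE (8.075 < 17.88 < 26.13), two triangles exist.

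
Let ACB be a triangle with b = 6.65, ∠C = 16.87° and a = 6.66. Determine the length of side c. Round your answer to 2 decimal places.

1.95

By the law of cosines, c² = b² + a² − 2·b·a·cos C = 3.812, so c ≈ 1.9524.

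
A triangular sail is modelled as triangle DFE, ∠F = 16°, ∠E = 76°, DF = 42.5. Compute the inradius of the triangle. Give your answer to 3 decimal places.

The third angle is ∠D = 180° − ∠F − ∠E = 88.00°.
Law of sines: FE = DF·sin D/sin E ≈ 43.774.
Law of sines: ED = DF·sin F/sin E ≈ 12.073.
Area = ½·DF·FE·sin F ≈ 256.4.
Semiperimeter s = (43.774+12.073+42.5)/2 = 49.174.
Inradius = area/s = 256.4/49.174 ≈ 5.2141.

5.214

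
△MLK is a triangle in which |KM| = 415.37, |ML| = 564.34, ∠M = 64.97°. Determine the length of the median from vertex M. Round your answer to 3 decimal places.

m_M ≈ 415.140

By the law of cosines, |LK|² = |KM|² + |ML|² − 2·|KM|·|ML|·cos M = 2.9266e+05, so |LK| ≈ 540.98.
Median from M: ½√(2·|KM|² + 2·|ML|² − |LK|²) ≈ 415.14.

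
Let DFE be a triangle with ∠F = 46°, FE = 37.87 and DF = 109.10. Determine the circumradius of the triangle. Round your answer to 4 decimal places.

By the law of cosines, ED² = DF² + FE² − 2·DF·FE·cos F = 7596.8, so ED ≈ 87.16.
Area = ½·DF·FE·sin F ≈ 1486.
Circumradius = ED/(2 sin F) ≈ 60.583.

60.5832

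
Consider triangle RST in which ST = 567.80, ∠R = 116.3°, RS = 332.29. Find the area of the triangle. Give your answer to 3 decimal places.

50068.739

Law of sines: sin T = RS·sin R/ST ≈ 0.52465.
Since ST ≥ RS, only the acute value applies: ∠T ≈ 31.64°.
Then ∠S = 180° − ∠R − ∠T ≈ 32.06°.
Law of sines gives TR = ST·sin S/sin R ≈ 336.15.
Area = ½·ST·RS·sin S ≈ 50069.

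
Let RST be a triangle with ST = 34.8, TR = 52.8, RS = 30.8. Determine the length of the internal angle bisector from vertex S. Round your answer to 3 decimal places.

By the law of cosines, cos S = (RS² + ST² − TR²) / (2·RS·ST) ≈ -0.29303, so ∠S ≈ 107.04°.
The bisector from S has length 2·RS·ST·cos(∠S/2)/(RS+ST) ≈ 19.429.

t_S ≈ 19.429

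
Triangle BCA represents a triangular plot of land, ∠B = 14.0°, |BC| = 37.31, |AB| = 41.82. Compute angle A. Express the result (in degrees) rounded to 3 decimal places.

By the law of cosines, |CA|² = |AB|² + |BC|² − 2·|AB|·|BC|·cos B = 113.04, so |CA| ≈ 10.632.
Law of cosines again: cos A = (|CA|² + |AB|² − |BC|²)/(2·|CA|·|AB|) ≈ 0.52844, so ∠A ≈ 58.10°.

∠A ≈ 58.100°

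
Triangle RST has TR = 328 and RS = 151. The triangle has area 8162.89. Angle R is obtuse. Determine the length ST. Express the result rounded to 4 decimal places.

From area = ½·TR·RS·sin R, we get sin R = 2·area/(TR·RS) ≈ 0.32963.
Taking the obtuse solution, ∠R ≈ 2.8057 rad.
Law of cosines then gives ST ≈ 473.19.

473.1859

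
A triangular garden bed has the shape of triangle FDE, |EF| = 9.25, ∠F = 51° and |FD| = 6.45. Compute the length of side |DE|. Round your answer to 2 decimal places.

By the law of cosines, |DE|² = |EF|² + |FD|² − 2·|EF|·|FD|·cos F = 52.071, so |DE| ≈ 7.216.

7.22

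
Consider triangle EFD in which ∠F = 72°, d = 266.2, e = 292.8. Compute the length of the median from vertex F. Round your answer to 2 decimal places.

m_F ≈ 226.26

By the law of cosines, f² = d² + e² − 2·d·e·cos F = 1.0842e+05, so f ≈ 329.28.
Median from F: ½√(2·d² + 2·e² − f²) ≈ 226.26.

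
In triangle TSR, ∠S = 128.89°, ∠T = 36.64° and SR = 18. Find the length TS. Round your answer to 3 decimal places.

The third angle is ∠R = 180° − ∠T − ∠S = 14.47°.
Law of sines: TS = SR·sin R/sin T ≈ 7.5366.

7.537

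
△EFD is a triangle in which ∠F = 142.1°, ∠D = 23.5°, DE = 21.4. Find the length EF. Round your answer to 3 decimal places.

13.891

The third angle is ∠E = 180° − ∠F − ∠D = 14.40°.
Law of sines: EF = DE·sin D/sin F ≈ 13.891.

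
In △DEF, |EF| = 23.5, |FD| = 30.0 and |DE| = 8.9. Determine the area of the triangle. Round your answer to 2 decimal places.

Semiperimeter s = (23.5 + 30 + 8.9)/2 = 31.2.
Heron's formula: area = √(31.2·7.7·1.2·22.3) ≈ 80.18.

area ≈ 80.18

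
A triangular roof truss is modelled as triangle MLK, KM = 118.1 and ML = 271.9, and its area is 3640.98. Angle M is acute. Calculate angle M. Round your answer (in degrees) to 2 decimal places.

From area = ½·KM·ML·sin M, we get sin M = 2·area/(KM·ML) ≈ 0.22677.
Taking the acute solution, ∠M ≈ 13.11°.

∠M ≈ 13.11°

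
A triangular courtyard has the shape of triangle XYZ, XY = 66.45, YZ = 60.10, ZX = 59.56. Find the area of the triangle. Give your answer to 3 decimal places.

Semiperimeter s = (60.1 + 59.56 + 66.45)/2 = 93.055.
Heron's formula: area = √(93.055·32.955·33.495·26.605) ≈ 1653.1.

area ≈ 1653.111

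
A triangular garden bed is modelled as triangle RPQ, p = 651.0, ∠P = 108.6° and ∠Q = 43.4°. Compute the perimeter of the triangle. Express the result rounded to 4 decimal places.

perimeter ≈ 1445.4134

The third angle is ∠R = 180° − ∠P − ∠Q = 28.00°.
Law of sines: r = p·sin R/sin P ≈ 322.47.
Law of sines: q = p·sin Q/sin P ≈ 471.94.
Semiperimeter s = (322.47+651+471.94)/2 = 722.71.
Perimeter = 322.47 + 651 + 471.94 = 1445.4.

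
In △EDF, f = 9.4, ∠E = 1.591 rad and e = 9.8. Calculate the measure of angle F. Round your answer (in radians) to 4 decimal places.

Law of sines: sin F = f·sin E/e ≈ 0.95899.
Since e ≥ f, only the acute value applies: ∠F ≈ 1.283 rad.
Then ∠D = π − ∠E − ∠F ≈ 0.267 rad.

∠F ≈ 1.2834 rad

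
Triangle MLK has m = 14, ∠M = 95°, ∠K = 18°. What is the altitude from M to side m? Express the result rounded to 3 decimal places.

h_M ≈ 3.998

The third angle is ∠L = 180° − ∠K − ∠M = 67.00°.
Law of sines: l = m·sin L/sin M ≈ 12.936.
Law of sines: k = m·sin K/sin M ≈ 4.3428.
Area = ½·m·l·sin K ≈ 27.983.
The altitude from M has length 2·area/m ≈ 3.9975.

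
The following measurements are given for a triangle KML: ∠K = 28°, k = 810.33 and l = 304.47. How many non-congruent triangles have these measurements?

1

l·sin K = 304.47·sin(28°) ≈ 142.9.
Since k ≥ l, exactly one triangle exists.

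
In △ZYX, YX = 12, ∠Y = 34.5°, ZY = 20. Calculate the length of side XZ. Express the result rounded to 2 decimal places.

12.18

By the law of cosines, XZ² = ZY² + YX² − 2·ZY·YX·cos Y = 148.42, so XZ ≈ 12.183.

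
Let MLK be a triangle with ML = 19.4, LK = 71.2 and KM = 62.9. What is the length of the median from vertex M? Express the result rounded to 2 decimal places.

Median from M: ½√(2·KM² + 2·ML² − LK²) ≈ 29.984.

m_M ≈ 29.98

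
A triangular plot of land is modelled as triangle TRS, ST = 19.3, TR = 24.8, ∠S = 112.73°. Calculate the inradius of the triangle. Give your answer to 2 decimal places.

r ≈ 3.24

Law of sines: sin R = ST·sin S/TR ≈ 0.71779.
Since TR ≥ ST, only the acute value applies: ∠R ≈ 45.87°.
Then ∠T = 180° − ∠S − ∠R ≈ 21.40°.
Law of sines gives RS = TR·sin T/sin S ≈ 9.81.
Area = ½·TR·ST·sin T ≈ 87.315.
Semiperimeter s = (9.81+19.3+24.8)/2 = 26.955.
Inradius = area/s = 87.315/26.955 ≈ 3.2393.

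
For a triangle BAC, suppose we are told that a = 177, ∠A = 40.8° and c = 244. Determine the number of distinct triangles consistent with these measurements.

2

c·sin A = 244·sin(40.8°) ≈ 159.4.
Since c sin A < a < c (159.4 < 177 < 244), two triangles exist.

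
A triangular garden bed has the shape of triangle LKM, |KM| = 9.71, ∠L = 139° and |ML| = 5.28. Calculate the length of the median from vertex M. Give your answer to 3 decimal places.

m_M ≈ 7.390

Law of sines: sin K = |ML|·sin L/|KM| ≈ 0.35674.
Since |KM| ≥ |ML|, only the acute value applies: ∠K ≈ 20.90°.
Then ∠M = 180° − ∠L − ∠K ≈ 20.10°.
Law of sines gives |LK| = |KM|·sin M/sin L ≈ 5.0862.
Median from M: ½√(2·|KM|² + 2·|ML|² − |LK|²) ≈ 7.3901.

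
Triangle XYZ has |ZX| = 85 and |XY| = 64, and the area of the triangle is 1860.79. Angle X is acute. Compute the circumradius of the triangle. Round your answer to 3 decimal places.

42.525

From area = ½·|ZX|·|XY|·sin X, we get sin X = 2·area/(|ZX|·|XY|) ≈ 0.68411.
Taking the acute solution, ∠X ≈ 43.17°.
Law of cosines then gives |YZ| ≈ 58.184.
Circumradius = |YZ|/(2 sin X) ≈ 42.525.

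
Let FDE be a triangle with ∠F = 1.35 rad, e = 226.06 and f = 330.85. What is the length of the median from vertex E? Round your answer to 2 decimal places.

292.91

Law of sines: sin E = e·sin F/f ≈ 0.66668.
Since f ≥ e, only the acute value applies: ∠E ≈ 0.730 rad.
Then ∠D = π − ∠F − ∠E ≈ 1.062 rad.
Law of sines gives d = f·sin D/sin F ≈ 296.1.
Median from E: ½√(2·f² + 2·d² − e²) ≈ 292.91.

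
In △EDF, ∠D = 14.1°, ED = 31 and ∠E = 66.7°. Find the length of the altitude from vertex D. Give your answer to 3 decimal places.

The third angle is ∠F = 180° − ∠E − ∠D = 99.20°.
Law of sines: DF = ED·sin E/sin F ≈ 28.843.
Law of sines: FE = ED·sin D/sin F ≈ 7.6505.
Area = ½·ED·DF·sin D ≈ 108.91.
The altitude from D has length 2·area/FE ≈ 28.472.

28.472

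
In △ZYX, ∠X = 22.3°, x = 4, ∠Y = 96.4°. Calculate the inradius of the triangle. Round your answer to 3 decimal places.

The third angle is ∠Z = 180° − ∠Y − ∠X = 61.30°.
Law of sines: z = x·sin Z/sin X ≈ 9.2464.
Law of sines: y = x·sin Y/sin X ≈ 10.476.
Area = ½·x·z·sin Y ≈ 18.377.
Semiperimeter s = (9.2464+10.476+4)/2 = 11.861.
Inradius = area/s = 18.377/11.861 ≈ 1.5494.

r ≈ 1.549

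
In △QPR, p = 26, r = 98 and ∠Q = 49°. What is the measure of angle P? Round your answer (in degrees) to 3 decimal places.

∠P ≈ 13.627°

By the law of cosines, q² = p² + r² − 2·p·r·cos Q = 6936.7, so q ≈ 83.287.
Law of cosines again: cos P = (r² + q² − p²)/(2·r·q) ≈ 0.97185, so ∠P ≈ 13.63°.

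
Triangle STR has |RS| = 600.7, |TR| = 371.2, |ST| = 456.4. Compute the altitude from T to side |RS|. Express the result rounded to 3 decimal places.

h_T ≈ 281.763

Semiperimeter s = (371.2 + 600.7 + 456.4)/2 = 714.15.
Heron's formula: area = √(714.15·342.95·113.45·257.75) ≈ 84628.
The altitude from T has length 2·area/|RS| ≈ 281.76.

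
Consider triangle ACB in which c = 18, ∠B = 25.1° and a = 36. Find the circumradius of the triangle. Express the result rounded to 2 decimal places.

R ≈ 24.90

By the law of cosines, b² = a² + c² − 2·a·c·cos B = 446.38, so b ≈ 21.128.
Area = ½·a·c·sin B ≈ 137.44.
Circumradius = b/(2 sin B) ≈ 24.903.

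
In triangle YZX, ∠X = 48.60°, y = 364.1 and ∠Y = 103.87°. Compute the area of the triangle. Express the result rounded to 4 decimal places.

area ≈ 23671.7555

The third angle is ∠Z = 180° − ∠X − ∠Y = 27.53°.
Law of sines: z = y·sin Z/sin Y ≈ 173.35.
Law of sines: x = y·sin X/sin Y ≈ 281.32.
Area = ½·y·z·sin X ≈ 23672.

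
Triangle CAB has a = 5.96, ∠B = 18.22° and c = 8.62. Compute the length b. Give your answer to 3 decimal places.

By the law of cosines, b² = c² + a² − 2·c·a·cos B = 12.227, so b ≈ 3.4967.

3.497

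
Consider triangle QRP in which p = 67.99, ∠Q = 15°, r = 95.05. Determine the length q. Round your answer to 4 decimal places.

34.2440

By the law of cosines, q² = r² + p² − 2·r·p·cos Q = 1172.6, so q ≈ 34.244.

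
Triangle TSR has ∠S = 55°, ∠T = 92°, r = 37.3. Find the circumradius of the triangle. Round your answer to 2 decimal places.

34.24

The third angle is ∠R = 180° − ∠T − ∠S = 33.00°.
Law of sines: t = r·sin T/sin R ≈ 68.444.
Law of sines: s = r·sin S/sin R ≈ 56.1.
Circumradius = r/(2 sin R) ≈ 34.243.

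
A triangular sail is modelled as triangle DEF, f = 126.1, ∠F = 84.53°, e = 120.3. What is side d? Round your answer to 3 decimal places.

50.972

Law of sines: sin E = e·sin F/f ≈ 0.94966.
Since f ≥ e, only the acute value applies: ∠E ≈ 71.74°.
Then ∠D = 180° − ∠F − ∠E ≈ 23.73°.
Law of sines gives d = f·sin D/sin F ≈ 50.972.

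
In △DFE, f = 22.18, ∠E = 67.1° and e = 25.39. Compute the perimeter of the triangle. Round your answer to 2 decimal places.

71.27

Law of sines: sin F = f·sin E/e ≈ 0.80472.
Since e ≥ f, only the acute value applies: ∠F ≈ 53.58°.
Then ∠D = 180° − ∠E − ∠F ≈ 59.32°.
Law of sines gives d = e·sin D/sin E ≈ 23.704.
Semiperimeter s = (23.704+22.18+25.39)/2 = 35.637.
Perimeter = 23.704 + 22.18 + 25.39 = 71.274.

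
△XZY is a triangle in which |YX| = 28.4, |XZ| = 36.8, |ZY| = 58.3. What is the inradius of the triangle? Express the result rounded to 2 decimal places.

Semiperimeter s = (58.3 + 28.4 + 36.8)/2 = 61.75.
Heron's formula: area = √(61.75·3.45·33.35·24.95) ≈ 421.03.
Inradius = area/s = 421.03/61.75 ≈ 6.8183.

6.82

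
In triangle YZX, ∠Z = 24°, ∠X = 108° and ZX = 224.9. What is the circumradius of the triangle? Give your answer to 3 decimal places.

The third angle is ∠Y = 180° − ∠Z − ∠X = 48.00°.
Law of sines: XY = ZX·sin Z/sin Y ≈ 123.09.
Law of sines: YZ = ZX·sin X/sin Y ≈ 287.82.
Circumradius = ZX/(2 sin Y) ≈ 151.32.

R ≈ 151.316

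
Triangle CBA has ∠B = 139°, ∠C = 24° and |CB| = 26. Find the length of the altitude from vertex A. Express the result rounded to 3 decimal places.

h_A ≈ 23.730

The third angle is ∠A = 180° − ∠C − ∠B = 17.00°.
Law of sines: |BA| = |CB|·sin C/sin A ≈ 36.17.
Law of sines: |AC| = |CB|·sin B/sin A ≈ 58.342.
Area = ½·|CB|·|BA|·sin B ≈ 308.49.
The altitude from A has length 2·area/|CB| ≈ 23.73.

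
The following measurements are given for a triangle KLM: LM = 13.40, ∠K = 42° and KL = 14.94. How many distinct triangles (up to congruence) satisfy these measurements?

KL·sin K = 14.94·sin(42°) ≈ 9.997.
Since KL sin K < LM < KL (9.997 < 13.40 < 14.94), two triangles exist.

2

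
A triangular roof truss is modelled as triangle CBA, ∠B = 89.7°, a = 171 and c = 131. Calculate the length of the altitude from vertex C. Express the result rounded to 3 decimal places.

By the law of cosines, b² = a² + c² − 2·a·c·cos B = 46167, so b ≈ 214.87.
Area = ½·a·c·sin B ≈ 11200.
The altitude from C has length 2·area/c ≈ 171.

h_C ≈ 170.998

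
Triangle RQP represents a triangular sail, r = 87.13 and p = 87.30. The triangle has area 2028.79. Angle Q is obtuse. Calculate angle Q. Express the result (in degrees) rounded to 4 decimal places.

147.7619

From area = ½·p·r·sin Q, we get sin Q = 2·area/(p·r) ≈ 0.53344.
Taking the obtuse solution, ∠Q ≈ 147.76°.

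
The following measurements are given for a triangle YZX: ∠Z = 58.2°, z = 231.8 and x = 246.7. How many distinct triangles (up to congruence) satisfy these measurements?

x·sin Z = 246.7·sin(58.2°) ≈ 209.7.
Since x sin Z < z < x (209.7 < 231.8 < 246.7), two triangles exist.

2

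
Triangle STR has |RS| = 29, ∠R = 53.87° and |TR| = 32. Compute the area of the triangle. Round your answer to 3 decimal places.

area ≈ 374.764

Area = ½·|TR|·|RS|·sin R ≈ 374.76.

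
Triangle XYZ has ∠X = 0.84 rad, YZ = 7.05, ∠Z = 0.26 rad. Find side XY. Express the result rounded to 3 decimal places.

The third angle is ∠Y = π − ∠Z − ∠X = 2.042 rad.
Law of sines: XY = YZ·sin Z/sin X ≈ 2.4339.

2.434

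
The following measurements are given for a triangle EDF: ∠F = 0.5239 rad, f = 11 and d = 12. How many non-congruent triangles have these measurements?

2

d·sin F = 12·sin(0.5239 rad) ≈ 6.003.
Since d sin F < f < d (6.003 < 11 < 12), two triangles exist.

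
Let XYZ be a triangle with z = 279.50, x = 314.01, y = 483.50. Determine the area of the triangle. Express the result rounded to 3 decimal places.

Semiperimeter s = (314.01 + 483.5 + 279.5)/2 = 538.5.
Heron's formula: area = √(538.5·224.5·55.005·259) ≈ 41501.

41500.503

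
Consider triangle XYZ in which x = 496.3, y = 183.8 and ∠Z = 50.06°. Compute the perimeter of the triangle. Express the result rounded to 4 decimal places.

By the law of cosines, z² = x² + y² − 2·x·y·cos Z = 1.6297e+05, so z ≈ 403.7.
Semiperimeter s = (496.3+183.8+403.7)/2 = 541.9.
Perimeter = 496.3 + 183.8 + 403.7 = 1083.8.

1083.7985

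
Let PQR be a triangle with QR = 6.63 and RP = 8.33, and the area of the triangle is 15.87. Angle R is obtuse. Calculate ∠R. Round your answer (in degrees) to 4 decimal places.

∠R ≈ 144.9207°

From area = ½·QR·RP·sin R, we get sin R = 2·area/(QR·RP) ≈ 0.57471.
Taking the obtuse solution, ∠R ≈ 144.92°.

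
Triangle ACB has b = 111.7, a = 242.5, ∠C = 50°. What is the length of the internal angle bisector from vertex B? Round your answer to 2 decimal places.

t_B ≈ 207.92

By the law of cosines, c² = b² + a² − 2·b·a·cos C = 36460, so c ≈ 190.95.
Law of cosines again: cos B = (a² + c² − b²)/(2·a·c) ≈ 0.89397, so ∠B ≈ 26.62°.
The bisector from B has length 2·a·c·cos(∠B/2)/(a+c) ≈ 207.92.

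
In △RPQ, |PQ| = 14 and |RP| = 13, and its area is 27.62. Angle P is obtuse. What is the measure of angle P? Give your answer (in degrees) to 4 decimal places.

From area = ½·|RP|·|PQ|·sin P, we get sin P = 2·area/(|RP|·|PQ|) ≈ 0.30352.
Taking the obtuse solution, ∠P ≈ 162.33°.

∠P ≈ 162.3311°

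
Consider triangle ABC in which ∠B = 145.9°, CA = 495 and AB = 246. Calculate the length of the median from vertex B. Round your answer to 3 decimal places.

Law of sines: sin C = AB·sin B/CA ≈ 0.27862.
Since CA ≥ AB, only the acute value applies: ∠C ≈ 16.18°.
Then ∠A = 180° − ∠B − ∠C ≈ 17.92°.
Law of sines gives BC = CA·sin A/sin B ≈ 271.7.
Median from B: ½√(2·AB² + 2·BC² − CA²) ≈ 76.883.

76.883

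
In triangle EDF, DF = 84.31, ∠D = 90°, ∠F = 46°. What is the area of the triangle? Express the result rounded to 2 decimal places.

The third angle is ∠E = 180° − ∠D − ∠F = 44.00°.
Law of sines: FE = DF·sin D/sin E ≈ 121.37.
Law of sines: ED = DF·sin F/sin E ≈ 87.306.
Area = ½·DF·FE·sin F ≈ 3680.4.

3680.37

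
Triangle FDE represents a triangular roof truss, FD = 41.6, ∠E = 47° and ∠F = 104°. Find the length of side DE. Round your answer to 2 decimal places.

The third angle is ∠D = 180° − ∠E − ∠F = 29.00°.
Law of sines: DE = FD·sin F/sin E ≈ 55.191.

55.19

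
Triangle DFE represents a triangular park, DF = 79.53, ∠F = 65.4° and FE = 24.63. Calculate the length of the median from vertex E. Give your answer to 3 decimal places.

37.047

By the law of cosines, ED² = DF² + FE² − 2·DF·FE·cos F = 5300.8, so ED ≈ 72.807.
Median from E: ½√(2·FE² + 2·ED² − DF²) ≈ 37.047.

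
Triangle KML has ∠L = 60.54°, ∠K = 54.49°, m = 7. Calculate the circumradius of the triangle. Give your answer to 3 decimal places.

The third angle is ∠M = 180° − ∠L − ∠K = 64.97°.
Law of sines: k = m·sin K/sin M ≈ 6.2887.
Law of sines: l = m·sin L/sin M ≈ 6.7266.
Circumradius = m/(2 sin M) ≈ 3.8628.

R ≈ 3.863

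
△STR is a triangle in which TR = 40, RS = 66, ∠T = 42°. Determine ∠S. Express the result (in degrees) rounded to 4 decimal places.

Law of sines: sin S = TR·sin T/RS ≈ 0.40553.
Since RS ≥ TR, only the acute value applies: ∠S ≈ 23.92°.
Then ∠R = 180° − ∠T − ∠S ≈ 114.08°.

23.9246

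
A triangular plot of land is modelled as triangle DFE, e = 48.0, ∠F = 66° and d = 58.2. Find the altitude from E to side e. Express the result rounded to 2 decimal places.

h_E ≈ 53.17

By the law of cosines, f² = e² + d² − 2·e·d·cos F = 3418.7, so f ≈ 58.47.
Area = ½·e·d·sin F ≈ 1276.
The altitude from E has length 2·area/e ≈ 53.168.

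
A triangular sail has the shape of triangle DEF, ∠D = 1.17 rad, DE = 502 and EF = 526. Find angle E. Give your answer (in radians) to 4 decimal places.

Law of sines: sin F = DE·sin D/EF ≈ 0.87874.
Since EF ≥ DE, only the acute value applies: ∠F ≈ 1.073 rad.
Then ∠E = π − ∠D − ∠F ≈ 0.898 rad.

∠E ≈ 0.8984 rad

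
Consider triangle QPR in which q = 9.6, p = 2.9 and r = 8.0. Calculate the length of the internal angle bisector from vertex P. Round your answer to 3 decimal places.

8.644

By the law of cosines, cos P = (r² + q² − p²) / (2·r·q) ≈ 0.96191, so ∠P ≈ 15.86°.
The bisector from P has length 2·r·q·cos(∠P/2)/(r+q) ≈ 8.6438.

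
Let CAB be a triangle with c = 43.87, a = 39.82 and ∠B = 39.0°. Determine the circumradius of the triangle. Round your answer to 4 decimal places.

By the law of cosines, b² = c² + a² − 2·c·a·cos B = 795.01, so b ≈ 28.196.
Area = ½·c·a·sin B ≈ 549.68.
Circumradius = b/(2 sin B) ≈ 22.402.

22.4019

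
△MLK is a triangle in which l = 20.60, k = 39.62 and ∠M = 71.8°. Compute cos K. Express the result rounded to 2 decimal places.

cos K ≈ 0.21

By the law of cosines, m² = l² + k² − 2·l·k·cos M = 1484.3, so m ≈ 38.526.
Law of cosines again: cos K = (m² + l² − k²)/(2·m·l) ≈ 0.21350, so ∠K ≈ 77.67°.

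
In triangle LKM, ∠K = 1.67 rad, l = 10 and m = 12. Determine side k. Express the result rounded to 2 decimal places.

16.36

By the law of cosines, k² = m² + l² − 2·m·l·cos K = 267.77, so k ≈ 16.364.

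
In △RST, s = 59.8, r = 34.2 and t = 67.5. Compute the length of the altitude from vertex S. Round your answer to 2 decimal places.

34.16

Semiperimeter p = (34.2 + 59.8 + 67.5)/2 = 80.75.
Heron's formula: area = √(80.75·46.55·20.95·13.25) ≈ 1021.5.
The altitude from S has length 2·area/s ≈ 34.163.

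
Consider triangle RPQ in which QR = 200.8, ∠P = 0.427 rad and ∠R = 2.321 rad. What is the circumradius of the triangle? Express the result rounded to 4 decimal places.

242.4289

The third angle is ∠Q = π − ∠R − ∠P = 0.394 rad.
Law of sines: PQ = QR·sin R/sin P ≈ 354.7.
Law of sines: RP = QR·sin Q/sin P ≈ 185.95.
Circumradius = QR/(2 sin P) ≈ 242.43.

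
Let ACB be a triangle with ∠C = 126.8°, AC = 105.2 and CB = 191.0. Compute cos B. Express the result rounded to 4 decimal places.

cos B ≈ 0.9492

By the law of cosines, BA² = AC² + CB² − 2·AC·CB·cos C = 71621, so BA ≈ 267.62.
Law of cosines again: cos B = (CB² + BA² − AC²)/(2·CB·BA) ≈ 0.94917, so ∠B ≈ 18.35°.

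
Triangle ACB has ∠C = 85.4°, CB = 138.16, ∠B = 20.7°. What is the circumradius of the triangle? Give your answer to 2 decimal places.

The third angle is ∠A = 180° − ∠C − ∠B = 73.90°.
Law of sines: BA = CB·sin C/sin A ≈ 143.34.
Law of sines: AC = CB·sin B/sin A ≈ 50.83.
Circumradius = CB/(2 sin A) ≈ 71.9.

71.90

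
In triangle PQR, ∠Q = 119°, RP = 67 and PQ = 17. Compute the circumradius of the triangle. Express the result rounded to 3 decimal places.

Law of sines: sin R = PQ·sin Q/RP ≈ 0.22192.
Since RP ≥ PQ, only the acute value applies: ∠R ≈ 12.82°.
Then ∠P = 180° − ∠Q − ∠R ≈ 48.18°.
Law of sines gives QR = RP·sin P/sin Q ≈ 57.088.
Circumradius = RP/(2 sin Q) ≈ 38.302.

38.302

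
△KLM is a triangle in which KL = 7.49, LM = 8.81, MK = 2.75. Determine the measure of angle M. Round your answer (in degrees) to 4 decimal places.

∠M ≈ 53.1220°

By the law of cosines, cos M = (LM² + MK² − KL²) / (2·LM·MK) ≈ 0.60011, so ∠M ≈ 53.12°.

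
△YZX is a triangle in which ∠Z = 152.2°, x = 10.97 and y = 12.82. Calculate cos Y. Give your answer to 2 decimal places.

0.97

By the law of cosines, z² = x² + y² − 2·x·y·cos Z = 533.5, so z ≈ 23.098.
Law of cosines again: cos Y = (z² + x² − y²)/(2·z·x) ≈ 0.96591, so ∠Y ≈ 15.00°.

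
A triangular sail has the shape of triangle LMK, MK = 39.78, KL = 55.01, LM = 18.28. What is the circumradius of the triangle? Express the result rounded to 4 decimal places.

By the law of cosines, cos L = (KL² + LM² − MK²) / (2·KL·LM) ≈ 0.88397, so ∠L ≈ 27.87°.
Circumradius = MK/(2 sin L) ≈ 42.541.

42.5415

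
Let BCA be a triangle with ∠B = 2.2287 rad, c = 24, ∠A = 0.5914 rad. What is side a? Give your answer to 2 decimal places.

42.35

The third angle is ∠C = π − ∠A − ∠B = 0.3215 rad.
Law of sines: a = c·sin A/sin C ≈ 42.346.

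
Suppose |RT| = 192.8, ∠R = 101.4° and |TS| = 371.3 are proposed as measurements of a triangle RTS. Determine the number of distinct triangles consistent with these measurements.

1

|RT|·sin R = 192.8·sin(101.4°) ≈ 189.
Since ∠R is not acute, a triangle exists only if |TS| > |RT|; here |TS| > |RT|, so there is exactly one triangle.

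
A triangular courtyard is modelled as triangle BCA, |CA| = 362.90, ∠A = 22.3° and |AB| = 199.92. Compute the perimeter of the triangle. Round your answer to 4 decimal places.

By the law of cosines, |BC|² = |CA|² + |AB|² − 2·|CA|·|AB|·cos A = 37415, so |BC| ≈ 193.43.
Semiperimeter s = (362.9+199.92+193.43)/2 = 378.12.
Perimeter = 362.9 + 199.92 + 193.43 = 756.25.

perimeter ≈ 756.2488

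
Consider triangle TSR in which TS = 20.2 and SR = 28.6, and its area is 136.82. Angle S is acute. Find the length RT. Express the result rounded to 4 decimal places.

From area = ½·TS·SR·sin S, we get sin S = 2·area/(TS·SR) ≈ 0.47366.
Taking the acute solution, ∠S ≈ 0.493 rad.
Law of cosines then gives RT ≈ 14.436.

14.4358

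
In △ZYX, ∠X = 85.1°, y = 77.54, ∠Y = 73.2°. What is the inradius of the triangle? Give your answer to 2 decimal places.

r ≈ 12.29

The third angle is ∠Z = 180° − ∠Y − ∠X = 21.70°.
Law of sines: z = y·sin Z/sin Y ≈ 29.948.
Law of sines: x = y·sin X/sin Y ≈ 80.701.
Area = ½·y·z·sin X ≈ 1156.9.
Semiperimeter s = (29.948+77.54+80.701)/2 = 94.095.
Inradius = area/s = 1156.9/94.095 ≈ 12.295.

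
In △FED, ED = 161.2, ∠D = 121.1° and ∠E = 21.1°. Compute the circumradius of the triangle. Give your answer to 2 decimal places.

131.50

The third angle is ∠F = 180° − ∠E − ∠D = 37.80°.
Law of sines: DF = ED·sin E/sin F ≈ 94.682.
Law of sines: FE = ED·sin D/sin F ≈ 225.21.
Circumradius = ED/(2 sin F) ≈ 131.5.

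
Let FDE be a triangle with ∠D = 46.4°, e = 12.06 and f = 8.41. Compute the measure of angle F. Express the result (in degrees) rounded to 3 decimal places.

By the law of cosines, d² = e² + f² − 2·e·f·cos D = 76.283, so d ≈ 8.734.
Law of cosines again: cos F = (d² + e² − f²)/(2·d·e) ≈ 0.71677, so ∠F ≈ 44.21°.

∠F ≈ 44.211°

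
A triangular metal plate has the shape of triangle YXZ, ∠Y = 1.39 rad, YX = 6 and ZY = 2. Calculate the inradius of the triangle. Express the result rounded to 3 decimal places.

0.845

By the law of cosines, XZ² = ZY² + YX² − 2·ZY·YX·cos Y = 35.684, so XZ ≈ 5.9736.
Area = ½·ZY·YX·sin Y ≈ 5.9022.
Semiperimeter s = (5.9736+2+6)/2 = 6.9868.
Inradius = area/s = 5.9022/6.9868 ≈ 0.84476.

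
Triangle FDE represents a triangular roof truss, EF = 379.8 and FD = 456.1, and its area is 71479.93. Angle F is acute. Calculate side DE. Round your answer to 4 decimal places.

From area = ½·EF·FD·sin F, we get sin F = 2·area/(EF·FD) ≈ 0.82528.
Taking the acute solution, ∠F ≈ 55.62°.
Law of cosines then gives DE ≈ 395.76.

395.7557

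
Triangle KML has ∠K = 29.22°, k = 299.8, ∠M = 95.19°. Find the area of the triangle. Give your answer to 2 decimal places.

The third angle is ∠L = 180° − ∠K − ∠M = 55.59°.
Law of sines: m = k·sin M/sin K ≈ 611.62.
Law of sines: l = k·sin L/sin K ≈ 506.67.
Area = ½·k·m·sin L ≈ 75639.

75638.83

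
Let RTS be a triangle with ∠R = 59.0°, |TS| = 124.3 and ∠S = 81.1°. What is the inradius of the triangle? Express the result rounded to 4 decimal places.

The third angle is ∠T = 180° − ∠S − ∠R = 39.90°.
Law of sines: |SR| = |TS|·sin T/sin R ≈ 93.018.
Law of sines: |RT| = |TS|·sin S/sin R ≈ 143.27.
Area = ½·|TS|·|SR|·sin S ≈ 5711.5.
Semiperimeter s = (124.3+93.018+143.27)/2 = 180.29.
Inradius = area/s = 5711.5/180.29 ≈ 31.679.

r ≈ 31.6790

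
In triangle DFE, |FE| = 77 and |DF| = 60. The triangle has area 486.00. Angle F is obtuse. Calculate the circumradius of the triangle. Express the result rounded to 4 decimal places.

R ≈ 323.7877

From area = ½·|DF|·|FE|·sin F, we get sin F = 2·area/(|DF|·|FE|) ≈ 0.21039.
Taking the obtuse solution, ∠F ≈ 2.930 rad.
Law of cosines then gives |ED| ≈ 136.24.
Circumradius = |ED|/(2 sin F) ≈ 323.79.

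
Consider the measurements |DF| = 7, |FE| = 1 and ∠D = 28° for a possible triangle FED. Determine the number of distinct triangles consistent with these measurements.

0

|DF|·sin D = 7·sin(28°) ≈ 3.286.
Since |FE| = 1 < 3.286 = |DF| sin D, no triangle exists.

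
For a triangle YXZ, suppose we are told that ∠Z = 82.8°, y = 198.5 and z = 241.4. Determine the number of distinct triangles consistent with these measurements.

1

y·sin Z = 198.5·sin(82.8°) ≈ 196.9.
Since z ≥ y, exactly one triangle exists.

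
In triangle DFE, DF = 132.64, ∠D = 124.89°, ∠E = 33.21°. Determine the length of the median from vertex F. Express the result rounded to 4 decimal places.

The third angle is ∠F = 180° − ∠E − ∠D = 21.90°.
Law of sines: FE = DF·sin D/sin E ≈ 198.64.
Law of sines: ED = DF·sin F/sin E ≈ 90.327.
Median from F: ½√(2·DF² + 2·FE² − ED²) ≈ 162.75.

m_F ≈ 162.7461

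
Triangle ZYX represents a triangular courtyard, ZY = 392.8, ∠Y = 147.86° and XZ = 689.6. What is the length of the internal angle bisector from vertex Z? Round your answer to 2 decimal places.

496.51

Law of sines: sin X = ZY·sin Y/XZ ≈ 0.30302.
Since XZ ≥ ZY, only the acute value applies: ∠X ≈ 17.64°.
Then ∠Z = 180° − ∠Y − ∠X ≈ 14.50°.
Law of sines gives YX = XZ·sin Z/sin Y ≈ 324.57.
The bisector from Z has length 2·XZ·ZY·cos(∠Z/2)/(XZ+ZY) ≈ 496.51.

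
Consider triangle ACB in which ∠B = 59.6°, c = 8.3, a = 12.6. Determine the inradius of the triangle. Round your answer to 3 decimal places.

r ≈ 2.824

By the law of cosines, b² = a² + c² − 2·a·c·cos B = 121.81, so b ≈ 11.037.
Area = ½·a·c·sin B ≈ 45.101.
Semiperimeter s = (12.6+8.3+11.037)/2 = 15.968.
Inradius = area/s = 45.101/15.968 ≈ 2.8244.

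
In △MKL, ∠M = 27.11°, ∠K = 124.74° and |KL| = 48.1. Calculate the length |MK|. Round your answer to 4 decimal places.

49.7974

The third angle is ∠L = 180° − ∠M − ∠K = 28.15°.
Law of sines: |MK| = |KL|·sin L/sin M ≈ 49.797.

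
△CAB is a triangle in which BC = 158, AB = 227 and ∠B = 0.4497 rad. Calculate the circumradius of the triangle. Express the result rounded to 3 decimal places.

125.437

By the law of cosines, CA² = AB² + BC² − 2·AB·BC·cos B = 11893, so CA ≈ 109.05.
Area = ½·AB·BC·sin B ≈ 7795.4.
Circumradius = CA/(2 sin B) ≈ 125.44.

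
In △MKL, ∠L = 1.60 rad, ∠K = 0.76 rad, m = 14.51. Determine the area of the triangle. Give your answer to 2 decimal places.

The third angle is ∠M = π − ∠K − ∠L = 0.782 rad.
Law of sines: k = m·sin K/sin M ≈ 14.191.
Law of sines: l = m·sin L/sin M ≈ 20.59.
Area = ½·m·k·sin L ≈ 102.91.

area ≈ 102.91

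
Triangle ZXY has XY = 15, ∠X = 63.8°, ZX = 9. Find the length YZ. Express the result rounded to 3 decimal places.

By the law of cosines, YZ² = ZX² + XY² − 2·ZX·XY·cos X = 186.79, so YZ ≈ 13.667.

13.667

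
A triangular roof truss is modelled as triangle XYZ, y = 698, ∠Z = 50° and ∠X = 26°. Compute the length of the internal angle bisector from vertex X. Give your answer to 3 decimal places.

600.107

The third angle is ∠Y = 180° − ∠Z − ∠X = 104.00°.
Law of sines: x = y·sin X/sin Y ≈ 315.35.
Law of sines: z = y·sin Z/sin Y ≈ 551.07.
The bisector from X has length 2·y·z·cos(∠X/2)/(y+z) ≈ 600.11.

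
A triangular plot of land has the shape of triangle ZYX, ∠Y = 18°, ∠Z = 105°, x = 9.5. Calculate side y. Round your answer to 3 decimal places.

3.500

The third angle is ∠X = 180° − ∠Z − ∠Y = 57.00°.
Law of sines: y = x·sin Y/sin X ≈ 3.5004.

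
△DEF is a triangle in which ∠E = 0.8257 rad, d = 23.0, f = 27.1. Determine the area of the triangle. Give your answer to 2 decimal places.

area ≈ 229.07

Area = ½·f·d·sin E ≈ 229.07.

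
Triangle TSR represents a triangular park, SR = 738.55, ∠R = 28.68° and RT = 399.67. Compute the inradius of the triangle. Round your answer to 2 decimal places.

90.17

By the law of cosines, TS² = SR² + RT² − 2·SR·RT·cos R = 1.8727e+05, so TS ≈ 432.74.
Area = ½·SR·RT·sin R ≈ 70830.
Semiperimeter s = (738.55+399.67+432.74)/2 = 785.48.
Inradius = area/s = 70830/785.48 ≈ 90.174.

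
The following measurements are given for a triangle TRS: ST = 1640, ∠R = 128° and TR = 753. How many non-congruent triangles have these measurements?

TR·sin R = 753·sin(128°) ≈ 593.4.
Since ∠R is not acute, a triangle exists only if ST > TR; here ST > TR, so there is exactly one triangle.

1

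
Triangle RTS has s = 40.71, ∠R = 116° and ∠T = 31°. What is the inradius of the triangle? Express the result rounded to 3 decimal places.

9.622

The third angle is ∠S = 180° − ∠R − ∠T = 33.00°.
Law of sines: r = s·sin R/sin S ≈ 67.182.
Law of sines: t = s·sin T/sin S ≈ 38.497.
Area = ½·s·r·sin T ≈ 704.31.
Semiperimeter p = (67.182+38.497+40.71)/2 = 73.195.
Inradius = area/p = 704.31/73.195 ≈ 9.6224.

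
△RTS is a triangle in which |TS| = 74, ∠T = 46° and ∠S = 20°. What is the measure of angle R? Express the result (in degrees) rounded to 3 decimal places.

The third angle is ∠R = 180° − ∠T − ∠S = 114.00°.

∠R ≈ 114.000°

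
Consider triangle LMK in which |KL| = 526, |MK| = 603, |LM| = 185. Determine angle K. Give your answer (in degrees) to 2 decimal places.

∠K ≈ 17.18°

By the law of cosines, cos K = (|MK|² + |KL|² − |LM|²) / (2·|MK|·|KL|) ≈ 0.95539, so ∠K ≈ 17.18°.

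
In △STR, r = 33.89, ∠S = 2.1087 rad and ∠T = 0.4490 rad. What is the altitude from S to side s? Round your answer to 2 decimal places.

The third angle is ∠R = π − ∠S − ∠T = 0.5839 rad.
Law of sines: s = r·sin S/sin R ≈ 52.794.
Law of sines: t = r·sin T/sin R ≈ 26.684.
Area = ½·r·s·sin T ≈ 388.31.
The altitude from S has length 2·area/s ≈ 14.71.

h_S ≈ 14.71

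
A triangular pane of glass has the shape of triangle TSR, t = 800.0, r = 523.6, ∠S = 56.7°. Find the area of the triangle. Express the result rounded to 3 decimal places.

175051.494

Area = ½·r·t·sin S ≈ 1.7505e+05.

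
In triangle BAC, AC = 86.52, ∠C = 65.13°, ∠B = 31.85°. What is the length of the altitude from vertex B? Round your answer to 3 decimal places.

The third angle is ∠A = 180° − ∠C − ∠B = 83.02°.
Law of sines: CB = AC·sin A/sin B ≈ 162.74.
Law of sines: BA = AC·sin C/sin B ≈ 148.75.
Area = ½·AC·CB·sin C ≈ 6387.4.
The altitude from B has length 2·area/AC ≈ 147.65.

h_B ≈ 147.650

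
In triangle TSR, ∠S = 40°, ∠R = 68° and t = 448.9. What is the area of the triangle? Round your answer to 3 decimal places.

63138.789

The third angle is ∠T = 180° − ∠S − ∠R = 72.00°.
Law of sines: s = t·sin S/sin T ≈ 303.4.
Law of sines: r = t·sin R/sin T ≈ 437.63.
Area = ½·t·s·sin R ≈ 63139.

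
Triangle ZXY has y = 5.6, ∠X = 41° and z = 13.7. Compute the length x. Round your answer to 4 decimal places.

10.1611

By the law of cosines, x² = y² + z² − 2·y·z·cos X = 103.25, so x ≈ 10.161.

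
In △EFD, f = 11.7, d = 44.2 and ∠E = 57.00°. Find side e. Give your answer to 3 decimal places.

By the law of cosines, e² = f² + d² − 2·f·d·cos E = 1527.2, so e ≈ 39.08.

39.080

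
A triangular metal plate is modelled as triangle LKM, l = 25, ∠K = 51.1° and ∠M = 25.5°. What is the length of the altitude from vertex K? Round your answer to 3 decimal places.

h_K ≈ 10.763

The third angle is ∠L = 180° − ∠K − ∠M = 103.40°.
Law of sines: k = l·sin K/sin L ≈ 20.001.
Law of sines: m = l·sin M/sin L ≈ 11.064.
Area = ½·l·k·sin M ≈ 107.63.
The altitude from K has length 2·area/k ≈ 10.763.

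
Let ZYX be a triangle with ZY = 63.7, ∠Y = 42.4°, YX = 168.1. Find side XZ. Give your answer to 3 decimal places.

By the law of cosines, XZ² = ZY² + YX² − 2·ZY·YX·cos Y = 16501, so XZ ≈ 128.45.

128.455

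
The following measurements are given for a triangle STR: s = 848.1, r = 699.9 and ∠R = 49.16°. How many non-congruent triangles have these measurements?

2

s·sin R = 848.1·sin(49.16°) ≈ 641.6.
Since s sin R < r < s (641.6 < 699.9 < 848.1), two triangles exist.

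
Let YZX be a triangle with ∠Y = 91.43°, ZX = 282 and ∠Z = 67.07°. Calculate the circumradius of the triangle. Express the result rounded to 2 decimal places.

141.04

The third angle is ∠X = 180° − ∠Y − ∠Z = 21.50°.
Law of sines: XY = ZX·sin Z/sin Y ≈ 259.8.
Law of sines: YZ = ZX·sin X/sin Y ≈ 103.39.
Circumradius = ZX/(2 sin Y) ≈ 141.04.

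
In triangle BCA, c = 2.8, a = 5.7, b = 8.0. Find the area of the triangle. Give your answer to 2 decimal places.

Semiperimeter s = (8 + 2.8 + 5.7)/2 = 8.25.
Heron's formula: area = √(8.25·0.25·5.45·2.55) ≈ 5.3538.

5.35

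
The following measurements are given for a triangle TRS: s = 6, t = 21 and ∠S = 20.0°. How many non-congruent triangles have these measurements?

0

t·sin S = 21·sin(20.0°) ≈ 7.182.
Since s = 6 < 7.182 = t sin S, no triangle exists.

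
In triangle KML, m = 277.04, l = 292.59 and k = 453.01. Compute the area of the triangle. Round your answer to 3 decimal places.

Semiperimeter s = (453.01 + 277.04 + 292.59)/2 = 511.32.
Heron's formula: area = √(511.32·58.31·234.28·218.73) ≈ 39088.

area ≈ 39087.662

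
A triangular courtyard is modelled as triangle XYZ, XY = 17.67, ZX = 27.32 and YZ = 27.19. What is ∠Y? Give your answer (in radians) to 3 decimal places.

1.248

By the law of cosines, cos Y = (XY² + YZ² − ZX²) / (2·XY·YZ) ≈ 0.31756, so ∠Y ≈ 1.2476 rad.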